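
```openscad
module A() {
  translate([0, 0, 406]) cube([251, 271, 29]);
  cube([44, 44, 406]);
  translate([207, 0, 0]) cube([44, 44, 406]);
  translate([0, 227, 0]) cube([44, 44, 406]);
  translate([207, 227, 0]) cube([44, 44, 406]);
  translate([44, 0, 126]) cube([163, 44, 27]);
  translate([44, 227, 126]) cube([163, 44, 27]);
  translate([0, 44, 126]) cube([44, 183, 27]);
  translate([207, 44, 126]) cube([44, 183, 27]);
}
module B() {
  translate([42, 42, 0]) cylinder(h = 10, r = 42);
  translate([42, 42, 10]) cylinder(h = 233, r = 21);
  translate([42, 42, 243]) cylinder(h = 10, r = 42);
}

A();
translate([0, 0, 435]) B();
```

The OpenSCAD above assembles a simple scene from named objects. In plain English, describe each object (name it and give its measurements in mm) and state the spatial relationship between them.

A is a simple wooden stool: a rectangular seat 251 mm (x) by 271 mm (y), 29 mm thick, top face at z = 435 mm, on four square legs, each 44×44 mm in cross-section. The legs rest on z = 0, each flush with a corner of the seat. Four stretchers, 44 mm wide and 27 mm tall, connect adjacent legs with their undersides at z = 126 mm, each running between the inner faces of the legs it joins and aligned with the legs' outer faces on the other axis.

B is a spool: two coaxial disc flanges of radius 42 mm and thickness 10 mm, joined by a core cylinder of radius 21 mm and height 233 mm. The lower flange rests on z = 0 and the three cylinders share a vertical axis.

The spool is on top of the stool.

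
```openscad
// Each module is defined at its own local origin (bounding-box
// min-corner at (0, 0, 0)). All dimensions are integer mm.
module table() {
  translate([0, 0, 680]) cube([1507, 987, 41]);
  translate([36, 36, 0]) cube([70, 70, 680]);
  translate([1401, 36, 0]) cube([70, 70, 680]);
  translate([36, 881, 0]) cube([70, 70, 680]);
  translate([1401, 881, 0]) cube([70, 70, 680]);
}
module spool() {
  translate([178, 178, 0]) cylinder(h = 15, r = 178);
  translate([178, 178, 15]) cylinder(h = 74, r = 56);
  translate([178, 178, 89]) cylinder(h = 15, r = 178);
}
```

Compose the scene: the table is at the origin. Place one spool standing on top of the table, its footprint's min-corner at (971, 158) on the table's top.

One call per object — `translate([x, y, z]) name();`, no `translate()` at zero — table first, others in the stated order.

table();
translate([971, 158, 721]) spool();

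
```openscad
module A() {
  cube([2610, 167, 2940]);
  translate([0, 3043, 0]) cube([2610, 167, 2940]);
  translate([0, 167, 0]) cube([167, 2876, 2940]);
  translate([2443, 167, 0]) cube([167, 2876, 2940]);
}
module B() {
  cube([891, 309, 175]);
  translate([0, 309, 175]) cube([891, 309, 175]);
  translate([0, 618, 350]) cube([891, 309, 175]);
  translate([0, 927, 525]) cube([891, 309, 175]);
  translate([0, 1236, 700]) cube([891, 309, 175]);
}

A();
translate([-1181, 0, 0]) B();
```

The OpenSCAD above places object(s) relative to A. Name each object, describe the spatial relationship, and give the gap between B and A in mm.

The staircase's nearest face is 290 mm from the house frame's −x face.

A is a house frame. B is a staircase. The staircase is on the floor beside the house frame on its −x side. The gap between the staircase and the house frame is 290 mm.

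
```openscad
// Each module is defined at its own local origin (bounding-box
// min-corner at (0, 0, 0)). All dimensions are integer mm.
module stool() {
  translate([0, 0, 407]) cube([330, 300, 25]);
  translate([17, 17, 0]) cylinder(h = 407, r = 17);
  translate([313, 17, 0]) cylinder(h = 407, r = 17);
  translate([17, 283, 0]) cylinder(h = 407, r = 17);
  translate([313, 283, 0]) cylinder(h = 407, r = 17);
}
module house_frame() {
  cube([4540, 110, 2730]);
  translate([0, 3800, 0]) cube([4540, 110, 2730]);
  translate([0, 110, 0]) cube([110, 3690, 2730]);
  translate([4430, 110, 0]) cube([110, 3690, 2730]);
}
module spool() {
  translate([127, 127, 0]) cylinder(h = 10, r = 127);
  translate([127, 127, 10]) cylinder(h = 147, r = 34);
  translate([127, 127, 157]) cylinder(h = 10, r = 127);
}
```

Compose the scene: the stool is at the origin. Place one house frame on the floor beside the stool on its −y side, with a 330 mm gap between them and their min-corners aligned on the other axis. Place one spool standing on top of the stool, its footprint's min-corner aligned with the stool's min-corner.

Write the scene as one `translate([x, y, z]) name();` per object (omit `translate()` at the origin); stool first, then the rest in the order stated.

stool();
translate([0, -4240, 0]) house_frame();
translate([0, 0, 432]) spool();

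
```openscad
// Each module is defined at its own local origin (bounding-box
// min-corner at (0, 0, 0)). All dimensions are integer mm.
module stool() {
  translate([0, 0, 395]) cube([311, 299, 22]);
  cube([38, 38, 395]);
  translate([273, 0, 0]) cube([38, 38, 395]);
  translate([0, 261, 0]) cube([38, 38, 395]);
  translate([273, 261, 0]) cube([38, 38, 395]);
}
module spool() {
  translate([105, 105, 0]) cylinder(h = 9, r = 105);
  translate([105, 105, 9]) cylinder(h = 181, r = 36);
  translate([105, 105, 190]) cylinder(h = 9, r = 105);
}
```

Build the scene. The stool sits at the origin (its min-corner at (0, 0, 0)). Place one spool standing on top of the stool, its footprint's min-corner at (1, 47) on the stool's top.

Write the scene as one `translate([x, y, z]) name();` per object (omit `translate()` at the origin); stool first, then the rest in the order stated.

stool();
translate([1, 47, 417]) spool();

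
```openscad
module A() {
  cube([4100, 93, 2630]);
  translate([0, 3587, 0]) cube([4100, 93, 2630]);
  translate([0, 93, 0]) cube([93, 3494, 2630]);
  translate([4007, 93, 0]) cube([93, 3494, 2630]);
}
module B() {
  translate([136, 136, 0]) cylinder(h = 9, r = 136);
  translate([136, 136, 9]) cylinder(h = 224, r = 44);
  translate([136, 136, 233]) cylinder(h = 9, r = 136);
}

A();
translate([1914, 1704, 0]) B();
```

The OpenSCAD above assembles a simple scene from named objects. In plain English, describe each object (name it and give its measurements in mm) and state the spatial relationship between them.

A is the wall frame of a small rectangular building: four walls, each 2630 mm tall and 93 mm thick, enclosing a footprint 4100 mm (x) by 3680 mm (y) outside-to-outside, with no floor or roof. The front and back walls (the −y and +y sides) span the full width; the two side walls fit between them.

B is a spool: two coaxial disc flanges of radius 136 mm and thickness 9 mm, joined by a core cylinder of radius 44 mm and height 224 mm. The lower flange rests on z = 0 and the three cylinders share a vertical axis.

The spool sits inside the house frame, centred.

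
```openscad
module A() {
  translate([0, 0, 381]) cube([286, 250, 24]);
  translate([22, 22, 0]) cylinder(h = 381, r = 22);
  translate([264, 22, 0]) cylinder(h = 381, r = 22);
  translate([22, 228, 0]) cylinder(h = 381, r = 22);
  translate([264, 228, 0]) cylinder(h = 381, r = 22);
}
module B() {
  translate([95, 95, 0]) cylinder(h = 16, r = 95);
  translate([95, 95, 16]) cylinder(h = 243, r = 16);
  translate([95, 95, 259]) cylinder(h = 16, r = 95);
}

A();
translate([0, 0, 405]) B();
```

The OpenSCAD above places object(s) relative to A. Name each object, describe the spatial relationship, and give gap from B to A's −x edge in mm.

A is a stool. B is a spool. The spool is on top of the stool. The gap from the spool to the stool's −x edge is 0 mm.

The spool's min-x is at 0; the stool's min-x is 0; gap = 0 mm.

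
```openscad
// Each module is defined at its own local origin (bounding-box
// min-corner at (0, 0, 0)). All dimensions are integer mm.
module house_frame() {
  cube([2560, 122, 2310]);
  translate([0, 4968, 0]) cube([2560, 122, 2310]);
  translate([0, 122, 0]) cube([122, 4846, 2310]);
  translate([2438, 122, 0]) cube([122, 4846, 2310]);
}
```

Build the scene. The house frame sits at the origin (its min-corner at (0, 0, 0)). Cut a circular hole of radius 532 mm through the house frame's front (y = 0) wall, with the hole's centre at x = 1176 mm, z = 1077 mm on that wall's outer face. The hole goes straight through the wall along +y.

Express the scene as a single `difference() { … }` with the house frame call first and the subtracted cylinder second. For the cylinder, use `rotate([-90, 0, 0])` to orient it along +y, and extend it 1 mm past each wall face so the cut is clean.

difference() {
  house_frame();
  translate([1176, -1, 1077]) rotate([-90, 0, 0]) cylinder(h = 124, r = 532);
}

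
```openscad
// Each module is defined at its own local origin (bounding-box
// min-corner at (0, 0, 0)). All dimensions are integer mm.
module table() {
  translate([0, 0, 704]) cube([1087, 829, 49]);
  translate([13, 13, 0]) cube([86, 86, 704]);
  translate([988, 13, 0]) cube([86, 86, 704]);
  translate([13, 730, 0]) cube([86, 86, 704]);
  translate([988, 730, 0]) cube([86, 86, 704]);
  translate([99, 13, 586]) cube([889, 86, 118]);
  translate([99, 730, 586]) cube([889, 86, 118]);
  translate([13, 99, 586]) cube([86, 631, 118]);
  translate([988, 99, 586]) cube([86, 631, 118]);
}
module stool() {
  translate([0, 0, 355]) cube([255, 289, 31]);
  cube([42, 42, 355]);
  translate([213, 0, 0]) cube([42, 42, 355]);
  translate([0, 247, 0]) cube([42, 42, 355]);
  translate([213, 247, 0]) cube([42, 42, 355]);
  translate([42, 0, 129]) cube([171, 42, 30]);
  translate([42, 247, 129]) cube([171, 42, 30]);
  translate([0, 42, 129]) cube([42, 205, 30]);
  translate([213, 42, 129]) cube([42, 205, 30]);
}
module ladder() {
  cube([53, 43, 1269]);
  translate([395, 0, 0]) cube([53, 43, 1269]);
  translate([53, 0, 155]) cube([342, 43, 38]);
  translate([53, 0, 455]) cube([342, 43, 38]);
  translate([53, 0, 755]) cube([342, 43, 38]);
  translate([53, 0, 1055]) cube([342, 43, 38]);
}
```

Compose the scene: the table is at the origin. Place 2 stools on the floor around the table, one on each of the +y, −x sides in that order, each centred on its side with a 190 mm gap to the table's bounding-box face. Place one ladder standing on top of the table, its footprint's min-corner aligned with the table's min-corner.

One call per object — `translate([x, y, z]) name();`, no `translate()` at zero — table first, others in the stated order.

table();
translate([416, 1019, 0]) stool();
translate([-445, 270, 0]) stool();
translate([0, 0, 753]) ladder();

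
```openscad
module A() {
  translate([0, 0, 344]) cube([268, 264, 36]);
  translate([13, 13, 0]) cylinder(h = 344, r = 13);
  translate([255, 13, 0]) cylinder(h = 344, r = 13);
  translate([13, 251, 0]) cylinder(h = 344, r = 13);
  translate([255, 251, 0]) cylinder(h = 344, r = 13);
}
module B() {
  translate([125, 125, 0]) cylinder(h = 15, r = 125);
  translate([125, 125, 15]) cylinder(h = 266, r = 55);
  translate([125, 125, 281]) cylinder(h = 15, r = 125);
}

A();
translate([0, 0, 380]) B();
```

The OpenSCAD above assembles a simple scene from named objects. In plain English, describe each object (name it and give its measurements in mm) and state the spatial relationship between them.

A is a four-legged stool. The seat is 268×264 mm, 36 mm thick, top at z = 380 mm. It stands on four round legs, each 26 mm in diameter, from z = 0 to the seat underside, each leg's axis is inset half a diameter from the nearest pair of seat edges (so the leg's bounding box is flush with the corner).

B is a spool: two coaxial disc flanges of radius 125 mm and thickness 15 mm, joined by a core cylinder of radius 55 mm and height 266 mm. The lower flange rests on z = 0 and the three cylinders share a vertical axis.

The spool is on top of the stool.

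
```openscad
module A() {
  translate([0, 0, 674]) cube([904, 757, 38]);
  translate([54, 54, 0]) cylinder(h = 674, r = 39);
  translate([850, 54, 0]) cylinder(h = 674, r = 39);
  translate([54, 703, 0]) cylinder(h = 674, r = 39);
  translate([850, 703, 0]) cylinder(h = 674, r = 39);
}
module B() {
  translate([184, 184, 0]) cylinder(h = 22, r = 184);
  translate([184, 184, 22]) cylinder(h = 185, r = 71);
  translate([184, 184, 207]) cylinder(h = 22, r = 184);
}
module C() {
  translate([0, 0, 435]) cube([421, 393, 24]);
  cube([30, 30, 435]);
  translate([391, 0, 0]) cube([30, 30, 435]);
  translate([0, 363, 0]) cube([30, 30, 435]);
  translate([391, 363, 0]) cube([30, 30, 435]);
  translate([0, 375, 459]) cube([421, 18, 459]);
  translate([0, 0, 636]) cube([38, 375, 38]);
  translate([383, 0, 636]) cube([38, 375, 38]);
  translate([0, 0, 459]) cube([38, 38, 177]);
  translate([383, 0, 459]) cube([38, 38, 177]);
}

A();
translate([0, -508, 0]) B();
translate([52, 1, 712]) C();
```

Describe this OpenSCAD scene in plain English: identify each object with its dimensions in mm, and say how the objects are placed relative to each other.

A is a rectangular dining table. The top is 904×757×38 mm with its upper surface at z = 712 mm. It stands on four round legs of 78 mm diameter, each leg's bounding box inset 15 mm from the nearest pair of top edges, running from the floor to the underside of the top.

B is a spool: two coaxial disc flanges of radius 184 mm and thickness 22 mm, joined by a core cylinder of radius 71 mm and height 185 mm. The lower flange rests on z = 0 and the three cylinders share a vertical axis.

C is a chair: 421×393 mm seat, 24 mm thick, top at z = 459 mm, on four 30 mm square corner legs flush with the seat edges. A 18 mm thick backrest slab spans the full seat width, extending 459 mm above the seat top, its back face flush with the seat's +y edge. Two armrests of 38×38 mm section run along each side from the seat's front edge to the front of the backrest, top faces 215 mm above the seat top and outer faces flush with the seat's x-edges; a 38×38 mm post under the front of each armrest stands on the seat at the front corner.

The spool is on the floor beside the table on its −y side. The chair is on top of the table.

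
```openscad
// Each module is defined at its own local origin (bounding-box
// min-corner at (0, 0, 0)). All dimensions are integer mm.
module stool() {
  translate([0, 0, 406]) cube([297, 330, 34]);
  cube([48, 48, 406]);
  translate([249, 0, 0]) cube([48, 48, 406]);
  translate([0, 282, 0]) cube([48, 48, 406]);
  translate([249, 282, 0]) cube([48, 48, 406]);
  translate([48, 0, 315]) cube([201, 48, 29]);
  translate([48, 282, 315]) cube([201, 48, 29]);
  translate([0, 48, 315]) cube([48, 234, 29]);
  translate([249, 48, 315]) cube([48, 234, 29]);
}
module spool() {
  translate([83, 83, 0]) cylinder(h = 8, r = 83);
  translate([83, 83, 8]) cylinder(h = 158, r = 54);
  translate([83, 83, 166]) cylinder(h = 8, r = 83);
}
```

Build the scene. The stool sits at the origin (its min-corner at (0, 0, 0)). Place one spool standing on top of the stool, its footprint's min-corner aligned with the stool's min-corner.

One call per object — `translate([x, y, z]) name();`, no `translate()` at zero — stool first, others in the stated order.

stool();
translate([0, 0, 440]) spool();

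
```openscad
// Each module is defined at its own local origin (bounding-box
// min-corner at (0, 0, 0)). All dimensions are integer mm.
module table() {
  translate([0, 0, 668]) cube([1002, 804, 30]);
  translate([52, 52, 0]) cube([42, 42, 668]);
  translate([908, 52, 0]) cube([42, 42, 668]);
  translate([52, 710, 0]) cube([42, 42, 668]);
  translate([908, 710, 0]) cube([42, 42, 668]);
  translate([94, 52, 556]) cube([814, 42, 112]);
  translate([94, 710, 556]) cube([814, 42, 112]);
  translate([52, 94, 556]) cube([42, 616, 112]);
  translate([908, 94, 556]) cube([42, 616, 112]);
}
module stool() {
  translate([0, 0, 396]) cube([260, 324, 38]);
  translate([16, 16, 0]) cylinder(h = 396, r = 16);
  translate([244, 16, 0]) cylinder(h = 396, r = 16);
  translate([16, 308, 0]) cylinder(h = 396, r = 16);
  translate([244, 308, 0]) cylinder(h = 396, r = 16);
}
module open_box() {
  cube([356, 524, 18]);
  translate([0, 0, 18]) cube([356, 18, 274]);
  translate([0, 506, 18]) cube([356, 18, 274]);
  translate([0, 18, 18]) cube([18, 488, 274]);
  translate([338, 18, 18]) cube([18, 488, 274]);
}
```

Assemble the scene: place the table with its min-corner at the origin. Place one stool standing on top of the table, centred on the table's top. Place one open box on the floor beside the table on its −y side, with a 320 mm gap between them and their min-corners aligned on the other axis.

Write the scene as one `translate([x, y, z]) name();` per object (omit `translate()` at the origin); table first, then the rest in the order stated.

table();
translate([371, 240, 698]) stool();
translate([0, -844, 0]) open_box();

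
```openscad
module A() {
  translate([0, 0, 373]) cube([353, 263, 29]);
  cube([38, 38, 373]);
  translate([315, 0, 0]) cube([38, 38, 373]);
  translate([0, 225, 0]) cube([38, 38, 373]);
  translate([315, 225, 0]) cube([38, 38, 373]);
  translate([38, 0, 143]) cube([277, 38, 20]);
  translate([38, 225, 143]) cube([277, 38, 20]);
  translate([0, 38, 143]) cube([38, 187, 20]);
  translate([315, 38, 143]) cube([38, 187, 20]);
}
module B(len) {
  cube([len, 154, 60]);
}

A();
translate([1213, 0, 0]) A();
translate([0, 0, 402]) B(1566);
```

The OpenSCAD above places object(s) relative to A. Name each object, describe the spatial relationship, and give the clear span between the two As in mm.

A is a stool. B is a beam. A beam spans the tops of two stools. The clear span between the two stools is 860 mm.

Second stool starts at x = 1213; first ends at x = 353; clear span = 1213 − 353 = 860 mm.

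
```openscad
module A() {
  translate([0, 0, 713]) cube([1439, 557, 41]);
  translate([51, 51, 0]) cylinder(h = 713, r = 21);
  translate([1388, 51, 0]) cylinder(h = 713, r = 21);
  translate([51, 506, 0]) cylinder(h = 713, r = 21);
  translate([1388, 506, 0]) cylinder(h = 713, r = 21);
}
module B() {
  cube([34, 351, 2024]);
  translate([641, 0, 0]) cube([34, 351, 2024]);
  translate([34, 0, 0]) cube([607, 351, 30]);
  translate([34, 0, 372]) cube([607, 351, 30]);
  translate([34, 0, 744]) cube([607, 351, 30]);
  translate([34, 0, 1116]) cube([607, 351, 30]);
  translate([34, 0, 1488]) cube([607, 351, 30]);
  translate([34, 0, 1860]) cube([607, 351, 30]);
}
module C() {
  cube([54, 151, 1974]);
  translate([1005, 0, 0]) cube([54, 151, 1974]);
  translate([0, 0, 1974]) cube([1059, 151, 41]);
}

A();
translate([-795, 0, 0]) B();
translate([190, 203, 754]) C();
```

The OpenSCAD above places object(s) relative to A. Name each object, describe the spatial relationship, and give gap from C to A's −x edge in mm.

The door frame's min-x is at 190; the table's min-x is 0; gap = 190 mm.

A is a table. B is a bookshelf. C is a door frame. The bookshelf is on the floor beside the table on its −x side. The door frame is on top of the table, centred. The gap from the door frame to the table's −x edge is 190 mm.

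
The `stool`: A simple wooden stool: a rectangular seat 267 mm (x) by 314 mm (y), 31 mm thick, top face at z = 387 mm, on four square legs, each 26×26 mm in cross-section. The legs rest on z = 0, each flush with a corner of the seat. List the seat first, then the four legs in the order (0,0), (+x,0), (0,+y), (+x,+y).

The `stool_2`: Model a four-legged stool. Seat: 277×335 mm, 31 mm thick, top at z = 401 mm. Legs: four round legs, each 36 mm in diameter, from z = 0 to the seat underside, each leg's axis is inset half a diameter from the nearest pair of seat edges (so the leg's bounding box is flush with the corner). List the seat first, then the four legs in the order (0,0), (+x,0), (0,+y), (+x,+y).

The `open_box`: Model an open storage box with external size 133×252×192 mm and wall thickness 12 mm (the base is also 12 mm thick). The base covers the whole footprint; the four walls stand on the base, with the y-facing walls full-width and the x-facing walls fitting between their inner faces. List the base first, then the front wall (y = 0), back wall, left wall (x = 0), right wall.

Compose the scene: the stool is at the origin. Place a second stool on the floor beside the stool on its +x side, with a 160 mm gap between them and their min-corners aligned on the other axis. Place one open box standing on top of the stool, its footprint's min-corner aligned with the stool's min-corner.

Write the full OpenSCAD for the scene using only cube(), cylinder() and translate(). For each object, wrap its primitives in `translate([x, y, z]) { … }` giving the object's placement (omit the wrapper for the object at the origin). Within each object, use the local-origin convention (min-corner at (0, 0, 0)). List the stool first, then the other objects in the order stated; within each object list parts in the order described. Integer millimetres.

translate([0, 0, 356]) cube([267, 314, 31]);
cube([26, 26, 356]);
translate([241, 0, 0]) cube([26, 26, 356]);
translate([0, 288, 0]) cube([26, 26, 356]);
translate([241, 288, 0]) cube([26, 26, 356]);
translate([427, 0, 0]) {
  translate([0, 0, 370]) cube([277, 335, 31]);
  translate([18, 18, 0]) cylinder(h = 370, r = 18);
  translate([259, 18, 0]) cylinder(h = 370, r = 18);
  translate([18, 317, 0]) cylinder(h = 370, r = 18);
  translate([259, 317, 0]) cylinder(h = 370, r = 18);
}
translate([0, 0, 387]) {
  cube([133, 252, 12]);
  translate([0, 0, 12]) cube([133, 12, 180]);
  translate([0, 240, 12]) cube([133, 12, 180]);
  translate([0, 12, 12]) cube([12, 228, 180]);
  translate([121, 12, 12]) cube([12, 228, 180]);
}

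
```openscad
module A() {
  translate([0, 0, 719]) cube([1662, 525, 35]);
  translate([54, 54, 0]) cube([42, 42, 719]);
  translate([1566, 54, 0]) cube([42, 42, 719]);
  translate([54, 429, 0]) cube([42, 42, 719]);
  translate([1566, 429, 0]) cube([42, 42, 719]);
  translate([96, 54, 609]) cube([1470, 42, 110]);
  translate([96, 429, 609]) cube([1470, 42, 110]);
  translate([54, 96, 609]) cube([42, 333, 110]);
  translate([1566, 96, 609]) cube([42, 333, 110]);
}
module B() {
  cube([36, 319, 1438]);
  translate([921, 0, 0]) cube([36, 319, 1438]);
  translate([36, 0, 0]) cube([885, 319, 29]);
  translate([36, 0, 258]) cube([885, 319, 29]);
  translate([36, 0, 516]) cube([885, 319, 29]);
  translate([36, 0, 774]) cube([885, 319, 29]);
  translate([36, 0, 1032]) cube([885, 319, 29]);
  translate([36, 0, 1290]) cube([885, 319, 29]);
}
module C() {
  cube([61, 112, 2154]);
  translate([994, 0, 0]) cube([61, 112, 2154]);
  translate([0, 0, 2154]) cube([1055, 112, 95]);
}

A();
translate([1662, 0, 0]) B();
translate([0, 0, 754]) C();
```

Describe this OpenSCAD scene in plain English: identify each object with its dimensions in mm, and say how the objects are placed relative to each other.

A is a rectangular dining table. The top is 1662×525×35 mm with its upper surface at z = 754 mm. It stands on four 42×42 mm square legs, each inset 54 mm from the nearest pair of top edges, running from the floor to the underside of the top. Four apron rails, 42 mm thick and 110 mm tall, run between adjacent legs with their top edges flush with the underside of the top and their outer faces flush with the legs' outer faces.

B is a bookshelf 957 mm wide overall, 319 mm deep and 1438 mm tall. The two sides are 36 mm thick vertical panels. 6 horizontal shelves of 29 mm thickness span between the inner faces of the sides; the lowest shelf sits on the floor and shelves are stacked with a clear vertical gap of 229 mm between each pair.

C is a rectangular door frame: two vertical jambs of 61×112 mm section, 2154 mm tall, with a clear opening 933 mm wide between their inner faces. A header 95 mm tall and 112 mm deep lies on top of the jambs and spans the full outside width.

The bookshelf is against the table's +x side, with their −y faces flush. The door frame is on top of the table.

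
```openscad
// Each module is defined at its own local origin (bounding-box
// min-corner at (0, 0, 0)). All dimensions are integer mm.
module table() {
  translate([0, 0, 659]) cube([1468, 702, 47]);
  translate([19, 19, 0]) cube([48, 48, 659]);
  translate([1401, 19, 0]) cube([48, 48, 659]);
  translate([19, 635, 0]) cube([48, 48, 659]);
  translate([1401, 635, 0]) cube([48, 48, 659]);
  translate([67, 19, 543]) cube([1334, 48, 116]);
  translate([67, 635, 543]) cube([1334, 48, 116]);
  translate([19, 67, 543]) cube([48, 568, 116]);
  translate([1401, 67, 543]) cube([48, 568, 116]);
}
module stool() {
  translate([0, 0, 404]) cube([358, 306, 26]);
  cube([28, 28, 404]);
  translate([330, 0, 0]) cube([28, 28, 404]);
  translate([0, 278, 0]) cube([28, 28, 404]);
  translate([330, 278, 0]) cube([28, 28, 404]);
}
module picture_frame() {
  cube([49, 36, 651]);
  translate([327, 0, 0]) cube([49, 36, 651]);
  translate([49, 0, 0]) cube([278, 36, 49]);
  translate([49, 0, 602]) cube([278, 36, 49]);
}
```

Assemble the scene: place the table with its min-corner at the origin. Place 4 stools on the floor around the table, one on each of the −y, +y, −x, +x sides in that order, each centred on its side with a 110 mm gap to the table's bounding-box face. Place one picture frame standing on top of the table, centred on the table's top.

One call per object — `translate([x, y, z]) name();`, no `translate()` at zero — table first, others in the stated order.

table();
translate([555, -416, 0]) stool();
translate([555, 812, 0]) stool();
translate([-468, 198, 0]) stool();
translate([1578, 198, 0]) stool();
translate([546, 333, 706]) picture_frame();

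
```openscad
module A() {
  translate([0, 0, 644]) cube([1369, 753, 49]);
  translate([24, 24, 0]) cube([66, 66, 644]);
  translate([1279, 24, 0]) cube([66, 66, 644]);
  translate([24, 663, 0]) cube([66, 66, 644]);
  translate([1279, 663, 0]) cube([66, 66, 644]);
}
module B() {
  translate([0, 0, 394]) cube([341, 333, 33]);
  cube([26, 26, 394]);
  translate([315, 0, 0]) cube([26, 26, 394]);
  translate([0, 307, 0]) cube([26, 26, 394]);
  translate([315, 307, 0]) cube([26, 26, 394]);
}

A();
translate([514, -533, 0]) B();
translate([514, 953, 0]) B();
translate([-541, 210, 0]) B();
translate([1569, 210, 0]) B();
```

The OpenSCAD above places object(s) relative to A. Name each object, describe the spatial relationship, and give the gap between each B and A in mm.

A is a table. B is a stool. Four stools sit around the table at the −y, +y, −x, +x sides. The gap between each stool and the table is 200 mm.

Each stool's nearest face is 200 mm from the table's bounding box.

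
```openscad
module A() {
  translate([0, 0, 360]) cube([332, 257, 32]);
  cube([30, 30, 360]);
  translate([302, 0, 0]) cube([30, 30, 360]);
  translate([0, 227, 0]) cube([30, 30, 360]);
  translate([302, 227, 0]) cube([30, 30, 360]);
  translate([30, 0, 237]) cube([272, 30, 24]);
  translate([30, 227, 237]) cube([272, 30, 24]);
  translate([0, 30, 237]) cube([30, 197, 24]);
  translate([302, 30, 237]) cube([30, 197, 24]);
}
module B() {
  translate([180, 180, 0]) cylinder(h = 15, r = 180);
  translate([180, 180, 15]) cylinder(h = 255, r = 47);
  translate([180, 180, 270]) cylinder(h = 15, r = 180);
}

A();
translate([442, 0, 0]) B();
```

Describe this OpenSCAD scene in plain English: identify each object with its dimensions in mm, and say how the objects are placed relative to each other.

A is a four-legged stool. The seat is a 332×257×32 mm slab whose top surface is at z = 392 mm; four square legs, each 30×30 mm in cross-section, run from the floor (z = 0) to the underside of the seat, each flush with a corner of the seat. Four stretchers, 30 mm wide and 24 mm tall, connect adjacent legs with their undersides at z = 237 mm, each running between the inner faces of the legs it joins and aligned with the legs' outer faces on the other axis.

B is a spool: two coaxial disc flanges of radius 180 mm and thickness 15 mm, joined by a core cylinder of radius 47 mm and height 255 mm. The lower flange rests on z = 0 and the three cylinders share a vertical axis.

The spool is on the floor beside the stool on its +x side.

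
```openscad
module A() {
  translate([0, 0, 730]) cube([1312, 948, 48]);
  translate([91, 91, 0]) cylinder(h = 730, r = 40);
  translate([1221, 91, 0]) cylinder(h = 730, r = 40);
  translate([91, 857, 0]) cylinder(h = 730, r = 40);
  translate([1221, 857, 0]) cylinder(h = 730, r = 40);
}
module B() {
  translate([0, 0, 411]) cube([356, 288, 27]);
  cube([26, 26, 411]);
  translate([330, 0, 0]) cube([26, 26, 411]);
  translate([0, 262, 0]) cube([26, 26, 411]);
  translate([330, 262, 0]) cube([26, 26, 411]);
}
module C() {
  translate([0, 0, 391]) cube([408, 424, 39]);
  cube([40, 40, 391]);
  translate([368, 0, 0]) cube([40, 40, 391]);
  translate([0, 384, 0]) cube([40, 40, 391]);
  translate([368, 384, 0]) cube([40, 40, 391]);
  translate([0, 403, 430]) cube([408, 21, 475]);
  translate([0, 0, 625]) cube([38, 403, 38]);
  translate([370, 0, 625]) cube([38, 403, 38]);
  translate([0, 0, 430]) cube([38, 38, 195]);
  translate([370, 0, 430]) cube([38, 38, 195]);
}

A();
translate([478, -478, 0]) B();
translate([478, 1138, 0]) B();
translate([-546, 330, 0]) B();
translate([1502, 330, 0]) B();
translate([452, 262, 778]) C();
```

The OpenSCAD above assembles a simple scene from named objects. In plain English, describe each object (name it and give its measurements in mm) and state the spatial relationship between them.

A is a rectangular dining table. The top is 1312×948×48 mm with its upper surface at z = 778 mm. It stands on four round legs of 80 mm diameter, each leg's bounding box inset 51 mm from the nearest pair of top edges, running from the floor to the underside of the top.

B is a four-legged stool. The seat is a 356×288×27 mm slab whose top surface is at z = 438 mm; four square legs, each 26×26 mm in cross-section, run from the floor (z = 0) to the underside of the seat, each flush with a corner of the seat.

C is a chair. The seat is a 408×424×39 mm slab with its top at z = 430 mm, on four 40×40 mm corner legs (flush with the seat edges, standing on z = 0). A flat backrest 21 mm thick, 475 mm tall, spans the full seat width and rises from the seat top along its +y edge, rear face flush with the rear of the seat. Two armrests of 38×38 mm section run along each side from the seat's front edge to the front of the backrest, top faces 233 mm above the seat top and outer faces flush with the seat's x-edges; a 38×38 mm post under the front of each armrest stands on the seat at the front corner.

Four stools sit around the table at the −y, +y, −x, +x sides. The chair is on top of the table, centred.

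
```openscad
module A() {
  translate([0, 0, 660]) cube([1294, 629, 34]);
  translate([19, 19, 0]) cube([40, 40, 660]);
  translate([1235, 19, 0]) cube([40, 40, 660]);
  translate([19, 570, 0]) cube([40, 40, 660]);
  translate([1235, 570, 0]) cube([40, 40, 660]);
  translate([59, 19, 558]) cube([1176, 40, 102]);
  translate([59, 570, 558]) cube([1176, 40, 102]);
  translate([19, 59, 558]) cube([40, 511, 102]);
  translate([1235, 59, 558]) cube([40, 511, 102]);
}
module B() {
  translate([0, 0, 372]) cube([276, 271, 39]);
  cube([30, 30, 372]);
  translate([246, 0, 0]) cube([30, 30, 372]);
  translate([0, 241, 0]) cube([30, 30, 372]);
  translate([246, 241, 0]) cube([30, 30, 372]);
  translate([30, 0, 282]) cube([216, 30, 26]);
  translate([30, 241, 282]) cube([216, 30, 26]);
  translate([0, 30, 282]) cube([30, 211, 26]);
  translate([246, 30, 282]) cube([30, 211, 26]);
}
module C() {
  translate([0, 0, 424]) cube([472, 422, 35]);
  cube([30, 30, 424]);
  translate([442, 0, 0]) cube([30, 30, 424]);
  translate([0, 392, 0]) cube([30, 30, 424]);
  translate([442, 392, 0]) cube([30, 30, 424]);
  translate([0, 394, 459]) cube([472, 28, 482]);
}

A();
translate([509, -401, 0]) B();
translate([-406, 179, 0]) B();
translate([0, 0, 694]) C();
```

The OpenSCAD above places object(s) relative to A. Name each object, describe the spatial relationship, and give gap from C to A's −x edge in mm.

The chair's min-x is at 0; the table's min-x is 0; gap = 0 mm.

A is a table. B is a stool. C is a chair. Two stools sit around the table at the −y, −x sides. The chair is on top of the table. The gap from the chair to the table's −x edge is 0 mm.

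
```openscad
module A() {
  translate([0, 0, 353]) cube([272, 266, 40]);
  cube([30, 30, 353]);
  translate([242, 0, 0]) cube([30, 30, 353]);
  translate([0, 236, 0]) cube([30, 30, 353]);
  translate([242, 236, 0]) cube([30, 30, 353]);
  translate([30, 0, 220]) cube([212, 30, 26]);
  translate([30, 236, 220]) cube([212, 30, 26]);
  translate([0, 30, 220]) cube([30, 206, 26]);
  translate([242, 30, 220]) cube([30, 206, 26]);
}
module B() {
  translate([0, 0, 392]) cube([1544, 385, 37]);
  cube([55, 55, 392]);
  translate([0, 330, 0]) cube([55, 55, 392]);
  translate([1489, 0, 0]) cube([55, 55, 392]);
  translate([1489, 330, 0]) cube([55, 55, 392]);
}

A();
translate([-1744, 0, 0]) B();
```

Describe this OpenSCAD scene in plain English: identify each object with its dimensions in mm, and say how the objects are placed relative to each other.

A is a four-legged stool. The seat is a 272×266×40 mm slab whose top surface is at z = 393 mm; four square legs, each 30×30 mm in cross-section, run from the floor (z = 0) to the underside of the seat, each flush with a corner of the seat. Four stretchers, 30 mm wide and 26 mm tall, connect adjacent legs with their undersides at z = 220 mm, each running between the inner faces of the legs it joins and aligned with the legs' outer faces on the other axis.

B is a bench: a 1544×385 mm seat slab, 37 mm thick, top at z = 429 mm, on four 55×55 mm square legs flush with the seat corners and standing on z = 0.

The bench is on the floor beside the stool on its −x side.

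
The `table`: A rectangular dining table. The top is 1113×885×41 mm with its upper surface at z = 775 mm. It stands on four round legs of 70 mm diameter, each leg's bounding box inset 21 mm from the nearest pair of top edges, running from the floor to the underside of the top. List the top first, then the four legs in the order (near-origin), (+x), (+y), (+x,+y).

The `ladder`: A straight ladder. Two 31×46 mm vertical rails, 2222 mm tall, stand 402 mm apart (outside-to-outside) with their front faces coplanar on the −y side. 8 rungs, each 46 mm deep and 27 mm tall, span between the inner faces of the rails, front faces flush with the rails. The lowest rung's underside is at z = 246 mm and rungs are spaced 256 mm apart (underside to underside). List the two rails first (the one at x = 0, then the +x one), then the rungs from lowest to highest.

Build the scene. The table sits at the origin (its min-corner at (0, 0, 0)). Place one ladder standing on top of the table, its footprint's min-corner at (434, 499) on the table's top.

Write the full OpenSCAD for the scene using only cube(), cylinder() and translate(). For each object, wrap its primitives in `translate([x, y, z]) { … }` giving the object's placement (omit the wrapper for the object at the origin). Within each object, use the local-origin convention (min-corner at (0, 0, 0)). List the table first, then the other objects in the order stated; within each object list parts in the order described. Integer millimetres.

translate([0, 0, 734]) cube([1113, 885, 41]);
translate([56, 56, 0]) cylinder(h = 734, r = 35);
translate([1057, 56, 0]) cylinder(h = 734, r = 35);
translate([56, 829, 0]) cylinder(h = 734, r = 35);
translate([1057, 829, 0]) cylinder(h = 734, r = 35);
translate([434, 499, 775]) {
  cube([31, 46, 2222]);
  translate([371, 0, 0]) cube([31, 46, 2222]);
  translate([31, 0, 246]) cube([340, 46, 27]);
  translate([31, 0, 502]) cube([340, 46, 27]);
  translate([31, 0, 758]) cube([340, 46, 27]);
  translate([31, 0, 1014]) cube([340, 46, 27]);
  translate([31, 0, 1270]) cube([340, 46, 27]);
  translate([31, 0, 1526]) cube([340, 46, 27]);
  translate([31, 0, 1782]) cube([340, 46, 27]);
  translate([31, 0, 2038]) cube([340, 46, 27]);
}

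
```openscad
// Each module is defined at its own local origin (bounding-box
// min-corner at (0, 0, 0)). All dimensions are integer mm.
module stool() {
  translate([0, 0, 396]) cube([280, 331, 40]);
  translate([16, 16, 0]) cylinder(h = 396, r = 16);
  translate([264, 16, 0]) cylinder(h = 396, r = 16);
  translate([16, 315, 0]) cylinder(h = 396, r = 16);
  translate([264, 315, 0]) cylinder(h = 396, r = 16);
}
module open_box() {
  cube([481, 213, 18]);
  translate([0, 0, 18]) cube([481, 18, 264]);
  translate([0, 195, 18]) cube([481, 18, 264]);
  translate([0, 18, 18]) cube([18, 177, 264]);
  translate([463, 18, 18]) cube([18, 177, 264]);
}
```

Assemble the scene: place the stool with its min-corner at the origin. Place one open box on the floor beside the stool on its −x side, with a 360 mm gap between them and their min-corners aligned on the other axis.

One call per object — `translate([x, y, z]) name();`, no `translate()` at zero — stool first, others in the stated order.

stool();
translate([-841, 0, 0]) open_box();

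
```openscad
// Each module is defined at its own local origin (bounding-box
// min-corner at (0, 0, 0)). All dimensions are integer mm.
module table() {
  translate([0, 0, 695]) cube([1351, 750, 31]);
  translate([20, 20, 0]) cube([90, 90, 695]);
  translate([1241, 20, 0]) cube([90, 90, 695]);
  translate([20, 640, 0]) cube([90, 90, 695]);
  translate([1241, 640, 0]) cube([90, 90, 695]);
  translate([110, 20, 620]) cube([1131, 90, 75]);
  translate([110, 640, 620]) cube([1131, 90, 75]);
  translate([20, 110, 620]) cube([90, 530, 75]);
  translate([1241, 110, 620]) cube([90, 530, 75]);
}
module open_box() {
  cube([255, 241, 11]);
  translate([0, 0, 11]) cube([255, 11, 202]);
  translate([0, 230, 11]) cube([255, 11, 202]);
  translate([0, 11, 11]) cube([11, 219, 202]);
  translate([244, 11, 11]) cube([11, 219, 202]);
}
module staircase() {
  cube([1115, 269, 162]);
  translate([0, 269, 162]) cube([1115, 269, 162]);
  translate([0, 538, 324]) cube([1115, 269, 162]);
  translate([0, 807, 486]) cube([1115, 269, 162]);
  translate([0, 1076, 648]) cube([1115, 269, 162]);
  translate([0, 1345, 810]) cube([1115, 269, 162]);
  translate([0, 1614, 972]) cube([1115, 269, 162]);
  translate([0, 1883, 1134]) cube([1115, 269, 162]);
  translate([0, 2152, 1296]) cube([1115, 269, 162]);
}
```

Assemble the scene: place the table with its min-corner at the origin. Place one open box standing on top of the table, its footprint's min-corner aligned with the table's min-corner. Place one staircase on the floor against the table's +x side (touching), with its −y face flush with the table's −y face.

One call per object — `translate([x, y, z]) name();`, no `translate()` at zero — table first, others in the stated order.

table();
translate([0, 0, 726]) open_box();
translate([1351, 0, 0]) staircase();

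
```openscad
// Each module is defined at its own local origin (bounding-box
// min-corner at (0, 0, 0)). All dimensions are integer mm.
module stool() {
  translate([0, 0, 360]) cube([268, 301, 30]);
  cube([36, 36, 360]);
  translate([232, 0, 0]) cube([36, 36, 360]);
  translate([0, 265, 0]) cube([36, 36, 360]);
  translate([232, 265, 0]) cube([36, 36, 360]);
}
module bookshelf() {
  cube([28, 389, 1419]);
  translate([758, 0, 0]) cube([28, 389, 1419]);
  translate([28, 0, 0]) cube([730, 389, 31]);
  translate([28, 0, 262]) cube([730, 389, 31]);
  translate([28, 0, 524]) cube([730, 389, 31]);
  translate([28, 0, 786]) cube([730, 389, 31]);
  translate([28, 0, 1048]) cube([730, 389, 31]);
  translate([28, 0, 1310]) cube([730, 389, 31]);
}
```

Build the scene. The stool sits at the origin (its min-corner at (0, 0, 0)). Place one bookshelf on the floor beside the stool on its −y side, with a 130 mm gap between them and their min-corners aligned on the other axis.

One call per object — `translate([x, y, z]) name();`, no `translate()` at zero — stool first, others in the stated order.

stool();
translate([0, -519, 0]) bookshelf();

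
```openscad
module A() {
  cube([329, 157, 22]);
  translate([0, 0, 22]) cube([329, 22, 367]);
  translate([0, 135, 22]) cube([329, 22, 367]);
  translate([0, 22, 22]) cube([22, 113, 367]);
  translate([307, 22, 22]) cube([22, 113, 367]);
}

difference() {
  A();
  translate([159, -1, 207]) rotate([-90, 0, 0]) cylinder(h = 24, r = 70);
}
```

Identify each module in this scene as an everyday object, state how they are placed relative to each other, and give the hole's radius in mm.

A is an open box. The open box has a circular hole through its front wall. The hole's radius is 70 mm.

The subtracted cylinder has r = 70 mm.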